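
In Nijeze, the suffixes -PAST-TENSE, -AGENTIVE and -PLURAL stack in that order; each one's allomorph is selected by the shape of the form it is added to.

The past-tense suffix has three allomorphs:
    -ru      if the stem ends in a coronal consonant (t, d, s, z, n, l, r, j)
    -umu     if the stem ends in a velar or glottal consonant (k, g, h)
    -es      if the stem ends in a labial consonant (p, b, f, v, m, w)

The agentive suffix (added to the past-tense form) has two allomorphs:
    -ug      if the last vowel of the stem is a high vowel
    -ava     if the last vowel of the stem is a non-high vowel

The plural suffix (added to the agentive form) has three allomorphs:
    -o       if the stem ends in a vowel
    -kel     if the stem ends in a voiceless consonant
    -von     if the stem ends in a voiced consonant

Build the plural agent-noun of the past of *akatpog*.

akatpogumuugvon

Since the final consonant of *akatpog* is /g/ (velar/glottal), it takes -umu, giving *akatpogumu*.
The past-tense form *akatpogumu* — last vowel /u/ (a high vowel) → -ug → *akatpogumuug*.
The final sound of the agentive form *akatpogumuug* is /g/, which is a voiced consonant, so the plural suffix is -von, giving *akatpogumuugvon*.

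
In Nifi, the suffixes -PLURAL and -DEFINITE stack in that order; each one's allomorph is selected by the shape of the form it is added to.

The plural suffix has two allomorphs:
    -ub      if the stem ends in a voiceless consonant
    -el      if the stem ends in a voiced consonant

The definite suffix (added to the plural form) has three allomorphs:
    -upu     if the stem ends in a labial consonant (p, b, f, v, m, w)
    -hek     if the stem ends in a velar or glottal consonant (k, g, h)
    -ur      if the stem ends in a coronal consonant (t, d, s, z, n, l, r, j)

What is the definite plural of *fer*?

The final consonant of *fer* is /r/, which is voiced, so the plural suffix is -el, giving *ferel*.
The plural form *ferel* — final consonant /l/ (coronal) → -ur → *ferelur*.

ferelur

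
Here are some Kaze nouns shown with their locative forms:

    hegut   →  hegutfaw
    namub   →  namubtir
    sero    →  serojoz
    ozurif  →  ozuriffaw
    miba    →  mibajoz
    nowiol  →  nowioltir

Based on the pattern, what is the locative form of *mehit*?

Looking at the final sound of each stem: -faw when the stem ends in a voiceless consonant (*hegut*, *ozurif*); -tir when the stem ends in a voiced consonant (*namub*, *nowiol*); -joz when the stem ends in a vowel (*sero*, *miba*).
*mehit* — final sound /t/ (a voiceless consonant) → -faw → *mehitfaw*.

mehitfaw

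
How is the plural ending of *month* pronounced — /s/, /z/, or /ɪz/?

The stem *month* ends in a voiceless non-sibilant consonant.
The plural suffix surfaces as /ɪz/ after sibilants, /s/ after other voiceless consonants, and /z/ after other voiced sounds.
So the plural -s on *month* is pronounced /s/.

/s/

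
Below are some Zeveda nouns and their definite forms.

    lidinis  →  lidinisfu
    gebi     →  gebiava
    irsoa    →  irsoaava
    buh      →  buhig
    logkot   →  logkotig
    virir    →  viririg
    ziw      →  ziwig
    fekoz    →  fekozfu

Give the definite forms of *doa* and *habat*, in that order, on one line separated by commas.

doaava, habatig

The suffix is conditioned by the final sound: -fu when the stem ends in a sibilant (*lidinis*, *fekoz*); -ig when the stem ends in a non-sibilant consonant (*buh*, *logkot*, *virir*, *ziw*); -ava when the stem ends in a vowel (*gebi*, *irsoa*).
Since the final sound of *doa* is /a/ (a vowel), it takes -ava, giving *doaava*.
The final sound of *habat* is /t/, which is a non-sibilant consonant, so the suffix is -ig, giving *habatig*.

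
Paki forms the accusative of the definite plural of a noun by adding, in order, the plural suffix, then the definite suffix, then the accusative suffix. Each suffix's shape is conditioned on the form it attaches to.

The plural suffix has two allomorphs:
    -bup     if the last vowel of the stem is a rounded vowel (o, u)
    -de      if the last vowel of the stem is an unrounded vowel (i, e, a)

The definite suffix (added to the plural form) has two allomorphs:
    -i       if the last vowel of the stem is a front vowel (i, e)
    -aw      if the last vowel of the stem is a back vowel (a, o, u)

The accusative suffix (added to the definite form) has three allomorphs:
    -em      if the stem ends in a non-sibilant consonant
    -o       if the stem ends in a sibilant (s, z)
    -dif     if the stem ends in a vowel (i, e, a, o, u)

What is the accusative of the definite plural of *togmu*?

*togmu* — last vowel /u/ (a rounded vowel) → -bup → *togmubup*.
The last vowel of the plural form *togmubup* is /u/, which is a back vowel, so the definite suffix is -aw, giving *togmubupaw*.
The definite form *togmubupaw*: final sound = /w/, a non-sibilant consonant → -em → *togmubupawem*.

togmubupawem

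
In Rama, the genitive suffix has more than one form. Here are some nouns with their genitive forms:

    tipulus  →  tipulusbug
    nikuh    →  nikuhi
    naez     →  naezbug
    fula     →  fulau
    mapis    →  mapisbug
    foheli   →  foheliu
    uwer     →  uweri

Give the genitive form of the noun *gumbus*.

gumbusbug

The alternation tracks the final sound of the stem — -bug when the stem ends in a sibilant (*tipulus*, *naez*, *mapis*); -i when the stem ends in a non-sibilant consonant (*nikuh*, *uwer*); -u when the stem ends in a vowel (*fula*, *foheli*).
*gumbus*: final sound = /s/, a sibilant → -bug → *gumbusbug*.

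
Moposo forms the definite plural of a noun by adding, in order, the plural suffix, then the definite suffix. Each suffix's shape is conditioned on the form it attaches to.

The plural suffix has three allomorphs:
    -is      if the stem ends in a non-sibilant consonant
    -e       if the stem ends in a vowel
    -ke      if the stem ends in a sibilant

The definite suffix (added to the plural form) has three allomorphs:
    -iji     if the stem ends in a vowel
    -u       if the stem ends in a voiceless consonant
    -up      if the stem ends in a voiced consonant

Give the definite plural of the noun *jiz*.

jizkeiji

The final sound of *jiz* is /z/, which is a sibilant, so the plural suffix is -ke, giving *jizke*.
The final sound of the plural form *jizke* is /e/, which is a vowel, so the definite suffix is -iji, giving *jizkeiji*.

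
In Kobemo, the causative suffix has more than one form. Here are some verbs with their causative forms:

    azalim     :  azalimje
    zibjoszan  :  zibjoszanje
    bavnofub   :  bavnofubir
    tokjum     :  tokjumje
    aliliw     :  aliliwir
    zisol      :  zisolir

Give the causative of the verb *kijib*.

The pattern is nasality of the final consonant: -je when the stem ends in a nasal (*azalim*, *zibjoszan*, *tokjum*); -ir when the stem ends in a non-nasal consonant (*bavnofub*, *aliliw*, *zisol*).
Since the final consonant of *kijib* is /b/ (non-nasal), it takes -ir, giving *kijibir*.

kijibir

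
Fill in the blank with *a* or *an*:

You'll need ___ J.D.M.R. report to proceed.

The indefinite article is chosen by the initial *sound* of the following word, not its spelling.
The initialism *J.D.M.R.* is read letter by letter; the first letter, J, is pronounced /dʒeɪ/, which begins with a consonant sound.
So the article is *a*: You'll need a J.D.M.R. report to proceed.

a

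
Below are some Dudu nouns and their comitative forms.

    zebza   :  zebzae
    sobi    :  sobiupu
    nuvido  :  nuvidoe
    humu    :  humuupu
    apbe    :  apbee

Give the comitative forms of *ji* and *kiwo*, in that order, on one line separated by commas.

The suffix is conditioned by the last vowel: -upu when the last vowel of the stem is a high vowel (*sobi*, *humu*); -e when the last vowel of the stem is a non-high vowel (*zebza*, *nuvido*, *apbe*).
*ji*: last vowel = /i/, a high vowel → -upu → *jiupu*.
Since the last vowel of *kiwo* is /o/ (a non-high vowel), it takes -e, giving *kiwoe*.

jiupu, kiwoe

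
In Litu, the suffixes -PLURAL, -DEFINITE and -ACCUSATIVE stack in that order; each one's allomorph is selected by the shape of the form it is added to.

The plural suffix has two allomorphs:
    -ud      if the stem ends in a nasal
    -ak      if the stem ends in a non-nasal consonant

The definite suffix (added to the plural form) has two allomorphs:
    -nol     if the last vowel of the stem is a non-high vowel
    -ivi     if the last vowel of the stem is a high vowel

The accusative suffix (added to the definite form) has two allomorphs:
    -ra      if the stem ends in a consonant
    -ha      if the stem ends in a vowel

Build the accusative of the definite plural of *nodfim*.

nodfimudiviha

*nodfim*: final consonant = /m/, a nasal → -ud → *nodfimud*.
The last vowel of the plural form *nodfimud* is /u/, which is a high vowel, so the definite suffix is -ivi, giving *nodfimudivi*.
Since the final sound of the definite form *nodfimudivi* is /i/ (a vowel), it takes -ha, giving *nodfimudiviha*.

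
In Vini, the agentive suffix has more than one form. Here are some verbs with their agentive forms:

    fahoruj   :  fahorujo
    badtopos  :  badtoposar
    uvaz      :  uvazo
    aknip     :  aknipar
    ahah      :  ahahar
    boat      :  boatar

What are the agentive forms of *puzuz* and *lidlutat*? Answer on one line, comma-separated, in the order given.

puzuzo, lidlutatar

The pattern is voicing of the final consonant: -ar when the stem ends in a voiceless consonant (*badtopos*, *aknip*, *ahah*, *boat*); -o when the stem ends in a voiced consonant (*fahoruj*, *uvaz*).
Since the final consonant of *puzuz* is /z/ (voiced), it takes -o, giving *puzuzo*.
The final consonant of *lidlutat* is /t/, which is voiceless, so the suffix is -ar, giving *lidlutatar*.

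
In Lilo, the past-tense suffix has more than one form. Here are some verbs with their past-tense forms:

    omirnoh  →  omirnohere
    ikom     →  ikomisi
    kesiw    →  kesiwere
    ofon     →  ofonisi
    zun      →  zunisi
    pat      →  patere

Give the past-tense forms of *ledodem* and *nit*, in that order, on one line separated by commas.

The pattern is nasality of the final consonant: -isi when the stem ends in a nasal (*ikom*, *ofon*, *zun*); -ere when the stem ends in a non-nasal consonant (*omirnoh*, *kesiw*, *pat*).
The final consonant of *ledodem* is /m/, which is a nasal, so the suffix is -isi, giving *ledodemisi*.
Since the final consonant of *nit* is /t/ (non-nasal), it takes -ere, giving *nitere*.

ledodemisi, nitere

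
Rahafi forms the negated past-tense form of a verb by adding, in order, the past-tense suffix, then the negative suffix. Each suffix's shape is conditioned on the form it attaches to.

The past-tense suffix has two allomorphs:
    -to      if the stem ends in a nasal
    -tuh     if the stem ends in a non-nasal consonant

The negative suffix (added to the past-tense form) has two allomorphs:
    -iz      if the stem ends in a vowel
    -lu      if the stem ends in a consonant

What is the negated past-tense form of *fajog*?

fajogtuhlu

Since the final consonant of *fajog* is /g/ (non-nasal), it takes -tuh, giving *fajogtuh*.
Since the final sound of the past-tense form *fajogtuh* is /h/ (a consonant), it takes -lu, giving *fajogtuhlu*.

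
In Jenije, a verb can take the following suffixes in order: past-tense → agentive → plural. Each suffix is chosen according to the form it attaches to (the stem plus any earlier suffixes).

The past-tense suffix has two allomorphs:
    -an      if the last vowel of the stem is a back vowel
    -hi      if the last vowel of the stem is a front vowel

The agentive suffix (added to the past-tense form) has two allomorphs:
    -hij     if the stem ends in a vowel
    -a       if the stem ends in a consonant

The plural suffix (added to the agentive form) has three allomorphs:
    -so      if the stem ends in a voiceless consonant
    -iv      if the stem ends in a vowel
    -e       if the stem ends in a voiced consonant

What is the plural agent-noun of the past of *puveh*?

puvehhihije

Since the last vowel of *puveh* is /e/ (a front vowel), it takes -hi, giving *puvehhi*.
The final sound of the past-tense form *puvehhi* is /i/, which is a vowel, so the agentive suffix is -hij, giving *puvehhihij*.
Since the final sound of the agentive form *puvehhihij* is /j/ (a voiced consonant), it takes -e, giving *puvehhihije*.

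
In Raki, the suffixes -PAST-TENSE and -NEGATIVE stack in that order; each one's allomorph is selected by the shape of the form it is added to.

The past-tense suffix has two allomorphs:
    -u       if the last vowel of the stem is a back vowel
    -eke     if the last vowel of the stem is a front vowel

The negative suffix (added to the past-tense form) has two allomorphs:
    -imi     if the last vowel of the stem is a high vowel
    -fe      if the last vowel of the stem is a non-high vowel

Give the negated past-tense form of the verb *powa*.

powauimi

Since the last vowel of *powa* is /a/ (a back vowel), it takes -u, giving *powau*.
The past-tense form *powau* — last vowel /u/ (a high vowel) → -imi → *powauimi*.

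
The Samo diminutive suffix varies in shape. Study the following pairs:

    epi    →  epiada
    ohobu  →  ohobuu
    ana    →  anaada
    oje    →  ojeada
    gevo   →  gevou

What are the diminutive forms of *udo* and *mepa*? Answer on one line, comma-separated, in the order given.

udou, mepaada

The suffix is conditioned by the last vowel: -u when the last vowel of the stem is a rounded vowel (*ohobu*, *gevo*); -ada when the last vowel of the stem is an unrounded vowel (*epi*, *ana*, *oje*).
Since the last vowel of *udo* is /o/ (a rounded vowel), it takes -u, giving *udou*.
*mepa* — last vowel /a/ (an unrounded vowel) → -ada → *mepaada*.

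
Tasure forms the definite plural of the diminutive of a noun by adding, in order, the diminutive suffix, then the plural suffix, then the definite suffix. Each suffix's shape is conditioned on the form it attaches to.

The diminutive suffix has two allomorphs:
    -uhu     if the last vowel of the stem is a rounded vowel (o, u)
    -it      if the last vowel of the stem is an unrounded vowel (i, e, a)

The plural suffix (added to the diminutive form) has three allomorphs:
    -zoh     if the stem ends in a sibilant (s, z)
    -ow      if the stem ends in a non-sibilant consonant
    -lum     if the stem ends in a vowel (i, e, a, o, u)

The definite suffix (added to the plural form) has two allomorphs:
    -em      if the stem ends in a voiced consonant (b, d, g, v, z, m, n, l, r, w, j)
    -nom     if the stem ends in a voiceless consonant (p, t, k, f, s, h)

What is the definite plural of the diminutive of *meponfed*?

The last vowel of *meponfed* is /e/, which is an unrounded vowel, so the diminutive suffix is -it, giving *meponfedit*.
Since the final sound of the diminutive form *meponfedit* is /t/ (a non-sibilant consonant), it takes -ow, giving *meponfeditow*.
The final consonant of the plural form *meponfeditow* is /w/, which is voiced, so the definite suffix is -em, giving *meponfeditowem*.

meponfeditowem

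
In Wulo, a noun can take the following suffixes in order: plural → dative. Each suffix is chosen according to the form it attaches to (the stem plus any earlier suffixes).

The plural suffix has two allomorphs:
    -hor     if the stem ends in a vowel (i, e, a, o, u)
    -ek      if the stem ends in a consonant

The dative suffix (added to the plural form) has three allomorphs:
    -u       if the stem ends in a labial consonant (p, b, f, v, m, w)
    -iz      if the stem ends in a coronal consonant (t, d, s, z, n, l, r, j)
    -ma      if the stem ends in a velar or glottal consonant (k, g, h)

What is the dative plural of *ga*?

gahoriz

Since the final sound of *ga* is /a/ (a vowel), it takes -hor, giving *gahor*.
Since the final consonant of the plural form *gahor* is /r/ (coronal), it takes -iz, giving *gahoriz*.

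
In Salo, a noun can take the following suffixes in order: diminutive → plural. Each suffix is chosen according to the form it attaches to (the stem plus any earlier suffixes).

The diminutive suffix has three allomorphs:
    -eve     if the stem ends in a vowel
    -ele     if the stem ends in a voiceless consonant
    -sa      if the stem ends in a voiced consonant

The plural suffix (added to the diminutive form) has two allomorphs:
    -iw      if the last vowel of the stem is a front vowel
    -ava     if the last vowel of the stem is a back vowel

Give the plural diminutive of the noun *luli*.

*luli*: final sound = /i/, a vowel → -eve → *lulieve*.
The diminutive form *lulieve* — last vowel /e/ (a front vowel) → -iw → *lulieveiw*.

lulieveiw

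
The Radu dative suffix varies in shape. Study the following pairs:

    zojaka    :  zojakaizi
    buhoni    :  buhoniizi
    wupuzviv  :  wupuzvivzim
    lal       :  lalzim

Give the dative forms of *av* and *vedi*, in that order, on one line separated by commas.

avzim, vediizi

The alternation tracks the final sound of the stem — -zim when the stem ends in a consonant (*wupuzviv*, *lal*); -izi when the stem ends in a vowel (*zojaka*, *buhoni*).
The final sound of *av* is /v/, which is a consonant, so the suffix is -zim, giving *avzim*.
*vedi* — final sound /i/ (a vowel) → -izi → *vediizi*.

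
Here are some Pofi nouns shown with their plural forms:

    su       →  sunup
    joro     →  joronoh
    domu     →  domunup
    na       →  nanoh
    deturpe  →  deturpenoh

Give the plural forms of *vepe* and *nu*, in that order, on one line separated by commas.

Looking at the last vowel of each stem: -nup when the last vowel of the stem is a high vowel (*su*, *domu*); -noh when the last vowel of the stem is a non-high vowel (*joro*, *na*, *deturpe*).
*vepe*: last vowel = /e/, a non-high vowel → -noh → *vepenoh*.
Since the last vowel of *nu* is /u/ (a high vowel), it takes -nup, giving *nunup*.

vepenoh, nunup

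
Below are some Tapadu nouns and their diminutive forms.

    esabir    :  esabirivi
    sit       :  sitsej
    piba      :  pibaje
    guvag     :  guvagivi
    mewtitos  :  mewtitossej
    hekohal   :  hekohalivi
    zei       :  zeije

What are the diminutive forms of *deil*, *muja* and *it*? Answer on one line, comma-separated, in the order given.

The alternation tracks the final sound of the stem — -sej when the stem ends in a voiceless consonant (*sit*, *mewtitos*); -ivi when the stem ends in a voiced consonant (*esabir*, *guvag*, *hekohal*); -je when the stem ends in a vowel (*piba*, *zei*).
*deil* — final sound /l/ (a voiced consonant) → -ivi → *deilivi*.
The final sound of *muja* is /a/, which is a vowel, so the suffix is -je, giving *mujaje*.
*it*: final sound = /t/, a voiceless consonant → -sej → *itsej*.

deilivi, mujaje, itsej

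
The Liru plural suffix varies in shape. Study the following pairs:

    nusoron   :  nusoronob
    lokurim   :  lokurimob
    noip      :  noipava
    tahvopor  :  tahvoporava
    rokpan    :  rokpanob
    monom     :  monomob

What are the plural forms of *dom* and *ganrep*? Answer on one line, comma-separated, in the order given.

domob, ganrepava

The alternation tracks the final consonant of the stem — -ob when the stem ends in a nasal (*nusoron*, *lokurim*, *rokpan*, *monom*); -ava when the stem ends in a non-nasal consonant (*noip*, *tahvopor*).
*dom* — final consonant /m/ (a nasal) → -ob → *domob*.
*ganrep*: final consonant = /p/, non-nasal → -ava → *ganrepava*.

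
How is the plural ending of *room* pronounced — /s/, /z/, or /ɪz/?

The stem *room* ends in a voiced non-sibilant sound.
The plural suffix surfaces as /ɪz/ after sibilants, /s/ after other voiceless consonants, and /z/ after other voiced sounds.
So the plural -s on *room* is pronounced /z/.

/z/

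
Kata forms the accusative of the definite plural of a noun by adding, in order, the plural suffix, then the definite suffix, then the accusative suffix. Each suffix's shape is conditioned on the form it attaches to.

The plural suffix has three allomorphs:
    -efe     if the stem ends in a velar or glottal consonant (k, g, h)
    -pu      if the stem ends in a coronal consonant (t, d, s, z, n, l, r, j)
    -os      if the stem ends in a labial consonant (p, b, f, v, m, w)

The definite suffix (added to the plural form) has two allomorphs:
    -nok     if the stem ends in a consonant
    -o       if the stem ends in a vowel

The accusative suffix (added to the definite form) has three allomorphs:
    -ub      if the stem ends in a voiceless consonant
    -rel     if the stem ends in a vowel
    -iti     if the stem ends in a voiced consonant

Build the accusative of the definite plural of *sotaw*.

The final consonant of *sotaw* is /w/, which is labial, so the plural suffix is -os, giving *sotawos*.
The plural form *sotawos* — final sound /s/ (a consonant) → -nok → *sotawosnok*.
The definite form *sotawosnok* — final sound /k/ (a voiceless consonant) → -ub → *sotawosnokub*.

sotawosnokub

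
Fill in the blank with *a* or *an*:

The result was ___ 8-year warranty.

The indefinite article is chosen by the initial *sound* of the following word, not its spelling.
The number *8* is spoken "eight", beginning with /eɪt/ — a vowel sound.
So the article is *an*: The result was an 8-year warranty.

an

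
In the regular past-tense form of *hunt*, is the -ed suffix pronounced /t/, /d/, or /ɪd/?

/ɪd/

The stem *hunt* ends in /t/ or /d/.
The -ed suffix is realized as /ɪd/ after /t, d/; as /t/ after other voiceless consonants; and as /d/ after other voiced sounds.
So -ed on *hunt* is pronounced /ɪd/.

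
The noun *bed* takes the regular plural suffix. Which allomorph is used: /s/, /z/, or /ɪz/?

/z/

The stem *bed* ends in a voiced non-sibilant sound.
The plural suffix surfaces as /ɪz/ after sibilants, /s/ after other voiceless consonants, and /z/ after other voiced sounds.
So the plural -s on *bed* is pronounced /z/.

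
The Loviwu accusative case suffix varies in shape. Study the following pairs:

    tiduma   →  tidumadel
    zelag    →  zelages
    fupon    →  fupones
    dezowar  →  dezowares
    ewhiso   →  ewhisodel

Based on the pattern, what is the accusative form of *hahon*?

The pattern is consonant vs. vowel: -es when the stem ends in a consonant (*zelag*, *fupon*, *dezowar*); -del when the stem ends in a vowel (*tiduma*, *ewhiso*).
The final sound of *hahon* is /n/, which is a consonant, so the suffix is -es, giving *hahones*.

hahones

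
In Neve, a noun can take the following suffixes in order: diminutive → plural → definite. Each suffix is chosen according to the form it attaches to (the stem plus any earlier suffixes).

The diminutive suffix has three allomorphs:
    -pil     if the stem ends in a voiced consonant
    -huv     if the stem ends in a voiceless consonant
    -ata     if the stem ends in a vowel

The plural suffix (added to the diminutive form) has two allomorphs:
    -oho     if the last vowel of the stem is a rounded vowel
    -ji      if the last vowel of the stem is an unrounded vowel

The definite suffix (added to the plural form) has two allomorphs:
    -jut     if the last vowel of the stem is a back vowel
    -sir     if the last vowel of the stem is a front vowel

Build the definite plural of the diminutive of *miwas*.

Since the final sound of *miwas* is /s/ (a voiceless consonant), it takes -huv, giving *miwashuv*.
The diminutive form *miwashuv*: last vowel = /u/, a rounded vowel → -oho → *miwashuvoho*.
Since the last vowel of the plural form *miwashuvoho* is /o/ (a back vowel), it takes -jut, giving *miwashuvohojut*.

miwashuvohojut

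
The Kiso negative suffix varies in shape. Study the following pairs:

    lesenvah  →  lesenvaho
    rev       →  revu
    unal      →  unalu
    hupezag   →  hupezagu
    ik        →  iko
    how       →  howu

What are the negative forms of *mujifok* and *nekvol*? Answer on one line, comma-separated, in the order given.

The suffix is conditioned by the final consonant: -o when the stem ends in a voiceless consonant (*lesenvah*, *ik*); -u when the stem ends in a voiced consonant (*rev*, *unal*, *hupezag*, *how*).
Since the final consonant of *mujifok* is /k/ (voiceless), it takes -o, giving *mujifoko*.
The final consonant of *nekvol* is /l/, which is voiced, so the suffix is -u, giving *nekvolu*.

mujifoko, nekvolu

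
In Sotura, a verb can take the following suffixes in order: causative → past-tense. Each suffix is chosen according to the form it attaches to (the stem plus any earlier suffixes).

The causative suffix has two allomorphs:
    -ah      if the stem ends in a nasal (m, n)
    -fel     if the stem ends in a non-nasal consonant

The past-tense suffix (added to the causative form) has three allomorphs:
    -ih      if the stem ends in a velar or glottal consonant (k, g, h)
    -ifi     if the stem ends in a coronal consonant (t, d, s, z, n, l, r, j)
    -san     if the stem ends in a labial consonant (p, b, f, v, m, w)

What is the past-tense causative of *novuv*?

novuvfelifi

Since the final consonant of *novuv* is /v/ (non-nasal), it takes -fel, giving *novuvfel*.
The causative form *novuvfel*: final consonant = /l/, coronal → -ifi → *novuvfelifi*.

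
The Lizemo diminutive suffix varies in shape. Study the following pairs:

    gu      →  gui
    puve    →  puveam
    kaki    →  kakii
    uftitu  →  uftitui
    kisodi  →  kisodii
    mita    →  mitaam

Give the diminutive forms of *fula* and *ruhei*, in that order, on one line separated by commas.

fulaam, ruheii

The alternation tracks the last vowel of the stem — -i when the last vowel of the stem is a high vowel (*gu*, *kaki*, *uftitu*, *kisodi*); -am when the last vowel of the stem is a non-high vowel (*puve*, *mita*).
*fula* — last vowel /a/ (a non-high vowel) → -am → *fulaam*.
Since the last vowel of *ruhei* is /i/ (a high vowel), it takes -i, giving *ruheii*.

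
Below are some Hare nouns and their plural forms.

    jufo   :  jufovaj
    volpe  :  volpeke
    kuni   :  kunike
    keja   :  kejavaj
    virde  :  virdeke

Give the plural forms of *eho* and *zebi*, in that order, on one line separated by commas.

ehovaj, zebike

The suffix is conditioned by the last vowel: -ke when the last vowel of the stem is a front vowel (*volpe*, *kuni*, *virde*); -vaj when the last vowel of the stem is a back vowel (*jufo*, *keja*).
*eho*: last vowel = /o/, a back vowel → -vaj → *ehovaj*.
*zebi* — last vowel /i/ (a front vowel) → -ke → *zebike*.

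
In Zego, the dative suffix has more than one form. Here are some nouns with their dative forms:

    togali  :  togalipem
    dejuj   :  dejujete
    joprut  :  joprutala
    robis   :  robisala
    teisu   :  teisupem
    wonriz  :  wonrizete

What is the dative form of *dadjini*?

Looking at the final sound of each stem: -ala when the stem ends in a voiceless consonant (*joprut*, *robis*); -ete when the stem ends in a voiced consonant (*dejuj*, *wonriz*); -pem when the stem ends in a vowel (*togali*, *teisu*).
*dadjini*: final sound = /i/, a vowel → -pem → *dadjinipem*.

dadjinipem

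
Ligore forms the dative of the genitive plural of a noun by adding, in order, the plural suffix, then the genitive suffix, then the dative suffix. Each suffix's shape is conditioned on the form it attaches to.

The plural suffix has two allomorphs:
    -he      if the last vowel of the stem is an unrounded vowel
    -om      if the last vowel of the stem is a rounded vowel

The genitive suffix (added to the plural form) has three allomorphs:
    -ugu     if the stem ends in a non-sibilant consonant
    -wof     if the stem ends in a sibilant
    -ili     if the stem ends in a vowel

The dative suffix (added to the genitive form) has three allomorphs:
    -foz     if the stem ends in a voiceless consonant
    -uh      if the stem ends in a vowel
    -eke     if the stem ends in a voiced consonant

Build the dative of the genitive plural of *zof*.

zofomuguuh

Since the last vowel of *zof* is /o/ (a rounded vowel), it takes -om, giving *zofom*.
The plural form *zofom* — final sound /m/ (a non-sibilant consonant) → -ugu → *zofomugu*.
The genitive form *zofomugu* — final sound /u/ (a vowel) → -uh → *zofomuguuh*.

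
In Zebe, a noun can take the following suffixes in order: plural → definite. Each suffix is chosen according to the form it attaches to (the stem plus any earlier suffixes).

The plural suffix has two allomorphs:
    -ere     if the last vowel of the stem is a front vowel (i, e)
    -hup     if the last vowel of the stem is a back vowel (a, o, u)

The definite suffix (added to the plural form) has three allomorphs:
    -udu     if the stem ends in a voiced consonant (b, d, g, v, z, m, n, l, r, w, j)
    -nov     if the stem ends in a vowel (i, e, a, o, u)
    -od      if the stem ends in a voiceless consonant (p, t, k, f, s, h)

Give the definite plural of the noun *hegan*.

The last vowel of *hegan* is /a/, which is a back vowel, so the plural suffix is -hup, giving *heganhup*.
The plural form *heganhup*: final sound = /p/, a voiceless consonant → -od → *heganhupod*.

heganhupod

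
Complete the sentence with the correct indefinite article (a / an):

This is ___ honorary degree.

an

The indefinite article is chosen by the initial *sound* of the following word, not its spelling.
*honorary* begins with the sound /ɒ/ (silent h) — a vowel sound.
So the article is *an*: This is an honorary degree.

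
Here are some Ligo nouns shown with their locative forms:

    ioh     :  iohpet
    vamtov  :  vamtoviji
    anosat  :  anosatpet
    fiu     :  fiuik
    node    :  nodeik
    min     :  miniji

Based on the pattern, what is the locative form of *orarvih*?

Looking at the final sound of each stem: -pet when the stem ends in a voiceless consonant (*ioh*, *anosat*); -iji when the stem ends in a voiced consonant (*vamtov*, *min*); -ik when the stem ends in a vowel (*fiu*, *node*).
*orarvih*: final sound = /h/, a voiceless consonant → -pet → *orarvihpet*.

orarvihpet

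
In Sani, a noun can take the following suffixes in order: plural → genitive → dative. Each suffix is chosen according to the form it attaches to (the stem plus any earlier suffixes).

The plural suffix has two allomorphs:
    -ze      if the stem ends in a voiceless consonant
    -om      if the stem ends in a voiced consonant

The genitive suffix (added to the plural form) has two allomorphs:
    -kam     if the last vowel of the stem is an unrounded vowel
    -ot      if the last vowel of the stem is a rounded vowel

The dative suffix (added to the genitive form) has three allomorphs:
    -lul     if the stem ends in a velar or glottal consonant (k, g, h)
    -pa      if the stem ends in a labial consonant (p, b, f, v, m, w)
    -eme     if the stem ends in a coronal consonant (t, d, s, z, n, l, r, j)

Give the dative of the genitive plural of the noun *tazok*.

tazokzekampa

*tazok* — final consonant /k/ (voiceless) → -ze → *tazokze*.
The last vowel of the plural form *tazokze* is /e/, which is an unrounded vowel, so the genitive suffix is -kam, giving *tazokzekam*.
The genitive form *tazokzekam* — final consonant /m/ (labial) → -pa → *tazokzekampa*.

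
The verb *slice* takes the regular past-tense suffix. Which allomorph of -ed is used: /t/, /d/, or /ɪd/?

/t/

The stem *slice* ends in a voiceless consonant other than /t/.
The -ed suffix is realized as /ɪd/ after /t, d/; as /t/ after other voiceless consonants; and as /d/ after other voiced sounds.
So -ed on *slice* is pronounced /t/.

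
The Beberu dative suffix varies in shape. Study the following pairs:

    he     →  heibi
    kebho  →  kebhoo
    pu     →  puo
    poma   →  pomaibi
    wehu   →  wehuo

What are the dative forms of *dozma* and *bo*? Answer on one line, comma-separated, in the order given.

dozmaibi, boo

The alternation tracks the last vowel of the stem — -o when the last vowel of the stem is a rounded vowel (*kebho*, *pu*, *wehu*); -ibi when the last vowel of the stem is an unrounded vowel (*he*, *poma*).
The last vowel of *dozma* is /a/, which is an unrounded vowel, so the suffix is -ibi, giving *dozmaibi*.
Since the last vowel of *bo* is /o/ (a rounded vowel), it takes -o, giving *boo*.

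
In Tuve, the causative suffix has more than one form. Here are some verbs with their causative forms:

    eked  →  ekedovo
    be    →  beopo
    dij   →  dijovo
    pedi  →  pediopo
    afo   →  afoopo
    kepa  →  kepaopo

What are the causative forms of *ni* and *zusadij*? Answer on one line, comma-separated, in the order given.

niopo, zusadijovo

The pattern is consonant vs. vowel: -ovo when the stem ends in a consonant (*eked*, *dij*); -opo when the stem ends in a vowel (*be*, *pedi*, *afo*, *kepa*).
*ni*: final sound = /i/, a vowel → -opo → *niopo*.
The final sound of *zusadij* is /j/, which is a consonant, so the suffix is -ovo, giving *zusadijovo*.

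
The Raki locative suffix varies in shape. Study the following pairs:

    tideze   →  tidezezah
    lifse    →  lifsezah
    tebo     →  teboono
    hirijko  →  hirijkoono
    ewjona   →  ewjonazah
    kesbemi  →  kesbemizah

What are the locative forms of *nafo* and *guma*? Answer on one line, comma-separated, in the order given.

nafoono, gumazah

The suffix is conditioned by the last vowel: -ono when the last vowel of the stem is a rounded vowel (*tebo*, *hirijko*); -zah when the last vowel of the stem is an unrounded vowel (*tideze*, *lifse*, *ewjona*, *kesbemi*).
*nafo*: last vowel = /o/, a rounded vowel → -ono → *nafoono*.
Since the last vowel of *guma* is /a/ (an unrounded vowel), it takes -zah, giving *gumazah*.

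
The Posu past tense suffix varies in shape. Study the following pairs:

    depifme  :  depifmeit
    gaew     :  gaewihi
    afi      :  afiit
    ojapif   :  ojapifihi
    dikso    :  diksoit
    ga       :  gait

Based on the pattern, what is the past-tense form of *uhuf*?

The alternation tracks the final sound of the stem — -ihi when the stem ends in a consonant (*gaew*, *ojapif*); -it when the stem ends in a vowel (*depifme*, *afi*, *dikso*, *ga*).
Since the final sound of *uhuf* is /f/ (a consonant), it takes -ihi, giving *uhufihi*.

uhufihi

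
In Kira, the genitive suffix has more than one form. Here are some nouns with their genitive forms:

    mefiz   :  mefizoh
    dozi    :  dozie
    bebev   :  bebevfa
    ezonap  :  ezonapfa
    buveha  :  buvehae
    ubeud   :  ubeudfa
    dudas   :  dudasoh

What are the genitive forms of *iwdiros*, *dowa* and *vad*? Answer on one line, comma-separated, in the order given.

iwdirosoh, dowae, vadfa

The suffix is conditioned by the final sound: -oh when the stem ends in a sibilant (*mefiz*, *dudas*); -fa when the stem ends in a non-sibilant consonant (*bebev*, *ezonap*, *ubeud*); -e when the stem ends in a vowel (*dozi*, *buveha*).
*iwdiros*: final sound = /s/, a sibilant → -oh → *iwdirosoh*.
*dowa* — final sound /a/ (a vowel) → -e → *dowae*.
*vad* — final sound /d/ (a non-sibilant consonant) → -fa → *vadfa*.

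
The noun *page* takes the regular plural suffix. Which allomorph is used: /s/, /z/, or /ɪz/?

The stem *page* ends in a sibilant (/s, z, ʃ, ʒ, tʃ, dʒ/).
The plural suffix surfaces as /ɪz/ after sibilants, /s/ after other voiceless consonants, and /z/ after other voiced sounds.
So the plural -s on *page* is pronounced /ɪz/.

/ɪz/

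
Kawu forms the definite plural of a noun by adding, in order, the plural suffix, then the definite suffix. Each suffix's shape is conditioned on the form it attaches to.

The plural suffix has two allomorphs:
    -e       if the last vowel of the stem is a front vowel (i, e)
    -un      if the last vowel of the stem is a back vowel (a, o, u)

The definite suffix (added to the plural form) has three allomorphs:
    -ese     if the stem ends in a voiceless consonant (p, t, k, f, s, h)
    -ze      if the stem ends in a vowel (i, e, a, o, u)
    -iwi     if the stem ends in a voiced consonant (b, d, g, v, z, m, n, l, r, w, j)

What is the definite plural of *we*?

weeze

Since the last vowel of *we* is /e/ (a front vowel), it takes -e, giving *wee*.
The plural form *wee*: final sound = /e/, a vowel → -ze → *weeze*.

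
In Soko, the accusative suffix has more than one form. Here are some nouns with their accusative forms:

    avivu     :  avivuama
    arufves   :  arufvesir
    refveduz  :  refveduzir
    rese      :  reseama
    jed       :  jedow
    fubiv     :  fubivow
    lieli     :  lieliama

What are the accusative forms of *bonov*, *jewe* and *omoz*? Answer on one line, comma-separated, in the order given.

The suffix is conditioned by the final sound: -ir when the stem ends in a sibilant (*arufves*, *refveduz*); -ow when the stem ends in a non-sibilant consonant (*jed*, *fubiv*); -ama when the stem ends in a vowel (*avivu*, *rese*, *lieli*).
*bonov*: final sound = /v/, a non-sibilant consonant → -ow → *bonovow*.
*jewe* — final sound /e/ (a vowel) → -ama → *jeweama*.
The final sound of *omoz* is /z/, which is a sibilant, so the suffix is -ir, giving *omozir*.

bonovow, jeweama, omozir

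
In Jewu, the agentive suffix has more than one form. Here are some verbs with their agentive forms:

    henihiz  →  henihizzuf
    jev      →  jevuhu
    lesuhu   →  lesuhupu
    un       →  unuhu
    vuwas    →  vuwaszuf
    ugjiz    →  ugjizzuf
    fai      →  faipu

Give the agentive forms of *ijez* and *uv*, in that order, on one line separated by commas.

ijezzuf, uvuhu

The alternation tracks the final sound of the stem — -zuf when the stem ends in a sibilant (*henihiz*, *vuwas*, *ugjiz*); -uhu when the stem ends in a non-sibilant consonant (*jev*, *un*); -pu when the stem ends in a vowel (*lesuhu*, *fai*).
The final sound of *ijez* is /z/, which is a sibilant, so the suffix is -zuf, giving *ijezzuf*.
The final sound of *uv* is /v/, which is a non-sibilant consonant, so the suffix is -uhu, giving *uvuhu*.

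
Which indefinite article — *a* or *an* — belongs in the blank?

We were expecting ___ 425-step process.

The indefinite article is chosen by the initial *sound* of the following word, not its spelling.
The number *425* is spoken "four hundred …", beginning with /fɔr/ — a consonant sound.
So the article is *a*: We were expecting a 425-step process.

a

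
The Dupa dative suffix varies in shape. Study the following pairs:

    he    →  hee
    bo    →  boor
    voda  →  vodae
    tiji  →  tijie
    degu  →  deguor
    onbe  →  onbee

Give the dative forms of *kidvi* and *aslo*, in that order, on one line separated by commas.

The pattern is rounding harmony: -or when the last vowel of the stem is a rounded vowel (*bo*, *degu*); -e when the last vowel of the stem is an unrounded vowel (*he*, *voda*, *tiji*, *onbe*).
Since the last vowel of *kidvi* is /i/ (an unrounded vowel), it takes -e, giving *kidvie*.
The last vowel of *aslo* is /o/, which is a rounded vowel, so the suffix is -or, giving *asloor*.

kidvie, asloor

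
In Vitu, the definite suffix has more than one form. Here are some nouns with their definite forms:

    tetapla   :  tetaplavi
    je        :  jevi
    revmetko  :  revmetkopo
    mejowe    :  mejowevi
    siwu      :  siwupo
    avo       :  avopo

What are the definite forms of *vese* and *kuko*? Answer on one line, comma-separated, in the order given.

vesevi, kukopo

The pattern is rounding harmony: -po when the last vowel of the stem is a rounded vowel (*revmetko*, *siwu*, *avo*); -vi when the last vowel of the stem is an unrounded vowel (*tetapla*, *je*, *mejowe*).
Since the last vowel of *vese* is /e/ (an unrounded vowel), it takes -vi, giving *vesevi*.
*kuko* — last vowel /o/ (a rounded vowel) → -po → *kukopo*.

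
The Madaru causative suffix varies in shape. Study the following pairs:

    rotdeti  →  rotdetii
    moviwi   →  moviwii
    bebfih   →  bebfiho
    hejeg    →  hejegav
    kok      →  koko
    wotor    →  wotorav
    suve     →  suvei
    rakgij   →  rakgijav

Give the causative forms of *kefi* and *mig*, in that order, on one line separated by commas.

Looking at the final sound of each stem: -o when the stem ends in a voiceless consonant (*bebfih*, *kok*); -av when the stem ends in a voiced consonant (*hejeg*, *wotor*, *rakgij*); -i when the stem ends in a vowel (*rotdeti*, *moviwi*, *suve*).
*kefi* — final sound /i/ (a vowel) → -i → *kefii*.
Since the final sound of *mig* is /g/ (a voiced consonant), it takes -av, giving *migav*.

kefii, migav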